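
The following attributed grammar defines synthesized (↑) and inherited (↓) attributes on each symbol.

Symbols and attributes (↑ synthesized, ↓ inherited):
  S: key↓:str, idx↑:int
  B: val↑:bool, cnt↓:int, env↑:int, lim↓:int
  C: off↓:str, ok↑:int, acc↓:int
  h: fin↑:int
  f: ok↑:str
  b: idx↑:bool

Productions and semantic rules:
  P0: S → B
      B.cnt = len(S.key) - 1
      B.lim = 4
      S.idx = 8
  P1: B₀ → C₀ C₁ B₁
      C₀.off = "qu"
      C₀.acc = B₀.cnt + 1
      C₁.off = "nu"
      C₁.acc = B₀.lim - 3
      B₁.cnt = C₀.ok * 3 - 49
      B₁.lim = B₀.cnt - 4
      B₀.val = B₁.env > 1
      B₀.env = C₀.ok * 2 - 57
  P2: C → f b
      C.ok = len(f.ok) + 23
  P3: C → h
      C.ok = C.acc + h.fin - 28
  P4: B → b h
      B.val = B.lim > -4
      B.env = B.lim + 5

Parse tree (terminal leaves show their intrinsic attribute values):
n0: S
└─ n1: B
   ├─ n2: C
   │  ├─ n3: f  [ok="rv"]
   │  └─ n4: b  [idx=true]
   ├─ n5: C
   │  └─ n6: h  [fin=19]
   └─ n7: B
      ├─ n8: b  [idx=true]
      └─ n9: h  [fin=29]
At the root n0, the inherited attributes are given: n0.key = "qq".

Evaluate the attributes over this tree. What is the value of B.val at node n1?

true

1. n0.key = "qq"  [given at root]
2. n1.cnt = 1  [len(S.key) - 1]
3. n1.lim = 4  [4]
4. n2.off = "qu"  ["qu"]
5. n2.acc = 2  [B₀.cnt + 1]
6. n3.ok = "rv"  [terminal]
7. n4.idx = true  [terminal]
8. n2.ok = 25  [len(f.ok) + 23]
9. n5.off = "nu"  ["nu"]
10. n5.acc = 1  [B₀.lim - 3]
11. n6.fin = 19  [terminal]
12. n5.ok = -8  [C.acc + h.fin - 28]
13. n7.cnt = 26  [C₀.ok * 3 - 49]
14. n7.lim = -3  [B₀.cnt - 4]
15. n8.idx = true  [terminal]
16. n9.fin = 29  [terminal]
17. n7.val = true  [B.lim > -4]
18. n7.env = 2  [B.lim + 5]
19. n1.val = true  [B₁.env > 1]
20. n1.env = -7  [C₀.ok * 2 - 57]
21. n0.idx = 8  [8]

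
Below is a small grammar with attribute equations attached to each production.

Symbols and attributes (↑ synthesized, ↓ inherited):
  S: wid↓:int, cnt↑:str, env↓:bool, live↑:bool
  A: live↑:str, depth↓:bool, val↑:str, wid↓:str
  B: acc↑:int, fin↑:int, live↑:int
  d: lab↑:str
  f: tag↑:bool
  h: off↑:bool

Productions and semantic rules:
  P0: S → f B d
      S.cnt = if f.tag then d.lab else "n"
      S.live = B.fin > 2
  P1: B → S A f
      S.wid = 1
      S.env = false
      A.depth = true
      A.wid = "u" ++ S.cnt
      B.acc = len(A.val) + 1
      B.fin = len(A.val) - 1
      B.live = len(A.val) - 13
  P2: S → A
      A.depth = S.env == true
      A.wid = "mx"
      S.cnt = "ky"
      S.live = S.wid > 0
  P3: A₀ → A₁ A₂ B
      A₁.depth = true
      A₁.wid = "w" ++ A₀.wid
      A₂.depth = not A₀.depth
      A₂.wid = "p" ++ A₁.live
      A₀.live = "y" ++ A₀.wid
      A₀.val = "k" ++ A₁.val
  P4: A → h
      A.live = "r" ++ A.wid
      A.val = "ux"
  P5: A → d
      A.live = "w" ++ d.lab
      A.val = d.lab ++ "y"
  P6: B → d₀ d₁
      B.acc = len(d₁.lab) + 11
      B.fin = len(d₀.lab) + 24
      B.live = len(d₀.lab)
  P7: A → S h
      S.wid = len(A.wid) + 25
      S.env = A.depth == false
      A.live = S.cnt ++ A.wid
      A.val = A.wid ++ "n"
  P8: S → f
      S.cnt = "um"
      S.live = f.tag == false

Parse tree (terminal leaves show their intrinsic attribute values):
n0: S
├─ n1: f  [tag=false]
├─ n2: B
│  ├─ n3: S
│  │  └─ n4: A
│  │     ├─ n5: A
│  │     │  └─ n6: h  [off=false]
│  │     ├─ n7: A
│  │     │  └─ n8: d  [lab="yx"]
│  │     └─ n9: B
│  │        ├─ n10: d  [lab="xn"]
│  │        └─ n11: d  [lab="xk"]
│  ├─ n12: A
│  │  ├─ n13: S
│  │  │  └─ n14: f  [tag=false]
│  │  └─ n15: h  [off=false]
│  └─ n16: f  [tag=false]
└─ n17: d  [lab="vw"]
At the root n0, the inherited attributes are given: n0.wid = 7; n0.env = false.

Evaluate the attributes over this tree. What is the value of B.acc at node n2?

1. n0.wid = 7  [given at root]
2. n0.env = false  [given at root]
3. n1.tag = false  [terminal]
4. n3.wid = 1  [1]
5. n3.env = false  [false]
6. n4.depth = false  [S.env == true]
7. n4.wid = "mx"  ["mx"]
8. n5.depth = true  [true]
9. n5.wid = "wmx"  ["w" ++ A₀.wid]
10. n6.off = false  [terminal]
11. n5.live = "rwmx"  ["r" ++ A.wid]
12. n5.val = "ux"  ["ux"]
13. n7.depth = true  [not A₀.depth]
14. n7.wid = "prwmx"  ["p" ++ A₁.live]
15. n8.lab = "yx"  [terminal]
16. n7.live = "wyx"  ["w" ++ d.lab]
17. n7.val = "yxy"  [d.lab ++ "y"]
18. n10.lab = "xn"  [terminal]
19. n11.lab = "xk"  [terminal]
20. n9.acc = 13  [len(d₁.lab) + 11]
21. n9.fin = 26  [len(d₀.lab) + 24]
22. n9.live = 2  [len(d₀.lab)]
23. n4.live = "ymx"  ["y" ++ A₀.wid]
24. n4.val = "kux"  ["k" ++ A₁.val]
25. n3.cnt = "ky"  ["ky"]
26. n3.live = true  [S.wid > 0]
27. n12.depth = true  [true]
28. n12.wid = "uky"  ["u" ++ S.cnt]
29. n13.wid = 28  [len(A.wid) + 25]
30. n13.env = false  [A.depth == false]
31. n14.tag = false  [terminal]
32. n13.cnt = "um"  ["um"]
33. n13.live = true  [f.tag == false]
34. n15.off = false  [terminal]
35. n12.live = "umuky"  [S.cnt ++ A.wid]
36. n12.val = "ukyn"  [A.wid ++ "n"]
37. n16.tag = false  [terminal]
38. n2.acc = 5  [len(A.val) + 1]
39. n2.fin = 3  [len(A.val) - 1]
40. n2.live = -9  [len(A.val) - 13]
41. n17.lab = "vw"  [terminal]
42. n0.cnt = "n"  [if f.tag then d.lab else "n"]
43. n0.live = true  [B.fin > 2]

5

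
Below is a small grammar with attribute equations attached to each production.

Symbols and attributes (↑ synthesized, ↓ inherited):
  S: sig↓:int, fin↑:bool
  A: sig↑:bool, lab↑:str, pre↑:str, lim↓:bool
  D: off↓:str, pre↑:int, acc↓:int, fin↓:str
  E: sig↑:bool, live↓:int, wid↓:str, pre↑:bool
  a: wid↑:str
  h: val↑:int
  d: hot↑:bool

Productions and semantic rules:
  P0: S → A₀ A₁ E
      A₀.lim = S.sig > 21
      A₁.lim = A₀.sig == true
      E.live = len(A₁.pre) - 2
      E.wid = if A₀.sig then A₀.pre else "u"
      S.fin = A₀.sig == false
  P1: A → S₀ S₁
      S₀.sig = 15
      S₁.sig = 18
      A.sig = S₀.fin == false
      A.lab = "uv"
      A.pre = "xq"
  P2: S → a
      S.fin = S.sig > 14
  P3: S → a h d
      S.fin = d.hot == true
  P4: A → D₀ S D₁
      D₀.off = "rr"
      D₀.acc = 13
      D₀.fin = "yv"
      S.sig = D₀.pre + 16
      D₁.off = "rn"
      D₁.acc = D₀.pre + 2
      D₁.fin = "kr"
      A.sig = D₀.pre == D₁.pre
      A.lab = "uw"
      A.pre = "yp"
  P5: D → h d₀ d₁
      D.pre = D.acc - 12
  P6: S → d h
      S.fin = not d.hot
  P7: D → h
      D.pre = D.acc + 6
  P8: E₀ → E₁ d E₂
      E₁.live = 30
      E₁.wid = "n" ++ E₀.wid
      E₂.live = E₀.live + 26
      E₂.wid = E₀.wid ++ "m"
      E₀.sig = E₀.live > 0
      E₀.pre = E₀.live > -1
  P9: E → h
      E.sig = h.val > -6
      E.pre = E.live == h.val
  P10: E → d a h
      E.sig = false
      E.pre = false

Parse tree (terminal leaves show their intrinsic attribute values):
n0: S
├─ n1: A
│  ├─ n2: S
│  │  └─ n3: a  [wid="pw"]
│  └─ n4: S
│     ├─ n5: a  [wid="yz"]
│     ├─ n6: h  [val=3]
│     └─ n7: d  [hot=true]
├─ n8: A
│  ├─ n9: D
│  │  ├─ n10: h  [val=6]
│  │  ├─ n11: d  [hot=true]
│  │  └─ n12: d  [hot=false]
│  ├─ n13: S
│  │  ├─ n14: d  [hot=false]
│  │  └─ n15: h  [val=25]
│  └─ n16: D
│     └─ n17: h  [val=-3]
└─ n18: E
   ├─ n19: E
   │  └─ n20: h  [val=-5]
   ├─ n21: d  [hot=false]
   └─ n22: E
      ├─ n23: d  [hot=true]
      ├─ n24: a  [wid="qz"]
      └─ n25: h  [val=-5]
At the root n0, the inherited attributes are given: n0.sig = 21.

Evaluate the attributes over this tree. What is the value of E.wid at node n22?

"um"

1. n0.sig = 21  [given at root]
2. n1.lim = false  [S.sig > 21]
3. n2.sig = 15  [15]
4. n3.wid = "pw"  [terminal]
5. n2.fin = true  [S.sig > 14]
6. n4.sig = 18  [18]
7. n5.wid = "yz"  [terminal]
8. n6.val = 3  [terminal]
9. n7.hot = true  [terminal]
10. n4.fin = true  [d.hot == true]
11. n1.sig = false  [S₀.fin == false]
12. n1.lab = "uv"  ["uv"]
13. n1.pre = "xq"  ["xq"]
14. n8.lim = false  [A₀.sig == true]
15. n9.off = "rr"  ["rr"]
16. n9.acc = 13  [13]
17. n9.fin = "yv"  ["yv"]
18. n10.val = 6  [terminal]
19. n11.hot = true  [terminal]
20. n12.hot = false  [terminal]
21. n9.pre = 1  [D.acc - 12]
22. n13.sig = 17  [D₀.pre + 16]
23. n14.hot = false  [terminal]
24. n15.val = 25  [terminal]
25. n13.fin = true  [not d.hot]
26. n16.off = "rn"  ["rn"]
27. n16.acc = 3  [D₀.pre + 2]
28. n16.fin = "kr"  ["kr"]
29. n17.val = -3  [terminal]
30. n16.pre = 9  [D.acc + 6]
31. n8.sig = false  [D₀.pre == D₁.pre]
32. n8.lab = "uw"  ["uw"]
33. n8.pre = "yp"  ["yp"]
34. n18.live = 0  [len(A₁.pre) - 2]
35. n18.wid = "u"  [if A₀.sig then A₀.pre else "u"]
36. n19.live = 30  [30]
37. n19.wid = "nu"  ["n" ++ E₀.wid]
38. n20.val = -5  [terminal]
39. n19.sig = true  [h.val > -6]
40. n19.pre = false  [E.live == h.val]
41. n21.hot = false  [terminal]
42. n22.live = 26  [E₀.live + 26]
43. n22.wid = "um"  [E₀.wid ++ "m"]
44. n23.hot = true  [terminal]
45. n24.wid = "qz"  [terminal]
46. n25.val = -5  [terminal]
47. n22.sig = false  [false]
48. n22.pre = false  [false]
49. n18.sig = false  [E₀.live > 0]
50. n18.pre = true  [E₀.live > -1]
51. n0.fin = true  [A₀.sig == false]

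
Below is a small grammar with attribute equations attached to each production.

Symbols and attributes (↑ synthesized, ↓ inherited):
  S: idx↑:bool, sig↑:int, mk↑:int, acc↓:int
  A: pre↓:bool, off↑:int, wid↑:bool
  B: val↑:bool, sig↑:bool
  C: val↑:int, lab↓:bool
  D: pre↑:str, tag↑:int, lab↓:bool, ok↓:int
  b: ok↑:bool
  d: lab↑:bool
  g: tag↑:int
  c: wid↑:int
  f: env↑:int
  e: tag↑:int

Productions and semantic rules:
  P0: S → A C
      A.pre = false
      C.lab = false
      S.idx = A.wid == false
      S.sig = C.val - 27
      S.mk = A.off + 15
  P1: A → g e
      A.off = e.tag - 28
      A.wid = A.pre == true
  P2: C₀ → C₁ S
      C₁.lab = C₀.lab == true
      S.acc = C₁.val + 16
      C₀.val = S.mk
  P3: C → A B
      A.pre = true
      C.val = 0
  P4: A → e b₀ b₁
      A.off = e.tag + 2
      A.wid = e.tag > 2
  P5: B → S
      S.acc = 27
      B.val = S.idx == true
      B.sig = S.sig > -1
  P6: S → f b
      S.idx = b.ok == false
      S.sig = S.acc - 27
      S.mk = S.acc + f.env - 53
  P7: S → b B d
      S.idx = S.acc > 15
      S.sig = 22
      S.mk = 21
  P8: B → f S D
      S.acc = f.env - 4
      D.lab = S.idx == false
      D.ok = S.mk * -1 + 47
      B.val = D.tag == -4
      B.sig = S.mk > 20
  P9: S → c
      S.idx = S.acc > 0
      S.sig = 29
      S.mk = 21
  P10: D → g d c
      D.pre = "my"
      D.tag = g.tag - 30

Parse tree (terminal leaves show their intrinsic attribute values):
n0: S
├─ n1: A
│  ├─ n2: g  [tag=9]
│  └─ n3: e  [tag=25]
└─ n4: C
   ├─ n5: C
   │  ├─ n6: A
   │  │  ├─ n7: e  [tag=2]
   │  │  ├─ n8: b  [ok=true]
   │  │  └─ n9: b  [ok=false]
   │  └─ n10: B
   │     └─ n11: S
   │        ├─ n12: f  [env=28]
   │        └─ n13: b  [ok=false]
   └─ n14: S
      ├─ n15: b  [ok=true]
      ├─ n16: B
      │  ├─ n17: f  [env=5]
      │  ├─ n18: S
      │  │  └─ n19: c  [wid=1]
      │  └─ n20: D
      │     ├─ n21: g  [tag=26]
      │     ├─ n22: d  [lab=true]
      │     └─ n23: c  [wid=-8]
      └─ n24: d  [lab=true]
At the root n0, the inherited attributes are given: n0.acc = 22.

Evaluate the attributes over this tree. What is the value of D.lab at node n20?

false

1. n0.acc = 22  [given at root]
2. n1.pre = false  [false]
3. n2.tag = 9  [terminal]
4. n3.tag = 25  [terminal]
5. n1.off = -3  [e.tag - 28]
6. n1.wid = false  [A.pre == true]
7. n4.lab = false  [false]
8. n5.lab = false  [C₀.lab == true]
9. n6.pre = true  [true]
10. n7.tag = 2  [terminal]
11. n8.ok = true  [terminal]
12. n9.ok = false  [terminal]
13. n6.off = 4  [e.tag + 2]
14. n6.wid = false  [e.tag > 2]
15. n11.acc = 27  [27]
16. n12.env = 28  [terminal]
17. n13.ok = false  [terminal]
18. n11.idx = true  [b.ok == false]
19. n11.sig = 0  [S.acc - 27]
20. n11.mk = 2  [S.acc + f.env - 53]
21. n10.val = true  [S.idx == true]
22. n10.sig = true  [S.sig > -1]
23. n5.val = 0  [0]
24. n14.acc = 16  [C₁.val + 16]
25. n15.ok = true  [terminal]
26. n17.env = 5  [terminal]
27. n18.acc = 1  [f.env - 4]
28. n19.wid = 1  [terminal]
29. n18.idx = true  [S.acc > 0]
30. n18.sig = 29  [29]
31. n18.mk = 21  [21]
32. n20.lab = false  [S.idx == false]
33. n20.ok = 26  [S.mk * -1 + 47]
34. n21.tag = 26  [terminal]
35. n22.lab = true  [terminal]
36. n23.wid = -8  [terminal]
37. n20.pre = "my"  ["my"]
38. n20.tag = -4  [g.tag - 30]
39. n16.val = true  [D.tag == -4]
40. n16.sig = true  [S.mk > 20]
41. n24.lab = true  [terminal]
42. n14.idx = true  [S.acc > 15]
43. n14.sig = 22  [22]
44. n14.mk = 21  [21]
45. n4.val = 21  [S.mk]
46. n0.idx = true  [A.wid == false]
47. n0.sig = -6  [C.val - 27]
48. n0.mk = 12  [A.off + 15]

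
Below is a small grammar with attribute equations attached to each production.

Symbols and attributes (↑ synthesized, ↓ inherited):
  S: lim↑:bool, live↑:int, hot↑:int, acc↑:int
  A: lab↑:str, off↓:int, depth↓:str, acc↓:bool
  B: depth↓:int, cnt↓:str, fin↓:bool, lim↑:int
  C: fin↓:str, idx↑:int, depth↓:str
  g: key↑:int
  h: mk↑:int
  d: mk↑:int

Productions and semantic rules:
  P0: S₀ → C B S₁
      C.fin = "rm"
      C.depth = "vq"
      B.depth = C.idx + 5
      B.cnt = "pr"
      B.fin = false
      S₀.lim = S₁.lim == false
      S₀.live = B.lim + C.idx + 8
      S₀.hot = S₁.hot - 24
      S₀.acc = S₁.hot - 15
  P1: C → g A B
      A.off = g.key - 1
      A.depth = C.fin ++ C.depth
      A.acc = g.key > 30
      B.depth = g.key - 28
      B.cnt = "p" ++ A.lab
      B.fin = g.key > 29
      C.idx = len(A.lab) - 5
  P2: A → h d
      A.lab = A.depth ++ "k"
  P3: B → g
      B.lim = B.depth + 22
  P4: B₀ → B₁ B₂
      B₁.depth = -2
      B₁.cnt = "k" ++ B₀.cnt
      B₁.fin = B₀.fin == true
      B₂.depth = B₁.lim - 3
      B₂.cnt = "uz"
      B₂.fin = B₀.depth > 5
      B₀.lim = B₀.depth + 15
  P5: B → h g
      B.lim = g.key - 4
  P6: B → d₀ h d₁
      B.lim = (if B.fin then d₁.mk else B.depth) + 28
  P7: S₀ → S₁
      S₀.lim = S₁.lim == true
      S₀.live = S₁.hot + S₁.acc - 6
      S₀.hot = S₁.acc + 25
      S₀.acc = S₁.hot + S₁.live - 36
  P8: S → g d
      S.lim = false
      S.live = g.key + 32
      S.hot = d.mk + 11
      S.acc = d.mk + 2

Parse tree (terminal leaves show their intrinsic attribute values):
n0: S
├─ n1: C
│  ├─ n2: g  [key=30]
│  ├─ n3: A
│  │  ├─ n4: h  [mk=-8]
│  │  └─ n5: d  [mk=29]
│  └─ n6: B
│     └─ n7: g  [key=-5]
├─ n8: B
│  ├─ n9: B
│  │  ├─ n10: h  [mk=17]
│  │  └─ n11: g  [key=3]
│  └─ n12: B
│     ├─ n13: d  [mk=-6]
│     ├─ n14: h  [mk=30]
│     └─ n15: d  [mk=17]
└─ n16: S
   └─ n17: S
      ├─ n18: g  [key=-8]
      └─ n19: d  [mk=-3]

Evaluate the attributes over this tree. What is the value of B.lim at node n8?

20

1. n1.fin = "rm"  ["rm"]
2. n1.depth = "vq"  ["vq"]
3. n2.key = 30  [terminal]
4. n3.off = 29  [g.key - 1]
5. n3.depth = "rmvq"  [C.fin ++ C.depth]
6. n3.acc = false  [g.key > 30]
7. n4.mk = -8  [terminal]
8. n5.mk = 29  [terminal]
9. n3.lab = "rmvqk"  [A.depth ++ "k"]
10. n6.depth = 2  [g.key - 28]
11. n6.cnt = "prmvqk"  ["p" ++ A.lab]
12. n6.fin = true  [g.key > 29]
13. n7.key = -5  [terminal]
14. n6.lim = 24  [B.depth + 22]
15. n1.idx = 0  [len(A.lab) - 5]
16. n8.depth = 5  [C.idx + 5]
17. n8.cnt = "pr"  ["pr"]
18. n8.fin = false  [false]
19. n9.depth = -2  [-2]
20. n9.cnt = "kpr"  ["k" ++ B₀.cnt]
21. n9.fin = false  [B₀.fin == true]
22. n10.mk = 17  [terminal]
23. n11.key = 3  [terminal]
24. n9.lim = -1  [g.key - 4]
25. n12.depth = -4  [B₁.lim - 3]
26. n12.cnt = "uz"  ["uz"]
27. n12.fin = false  [B₀.depth > 5]
28. n13.mk = -6  [terminal]
29. n14.mk = 30  [terminal]
30. n15.mk = 17  [terminal]
31. n12.lim = 24  [(if B.fin then d₁.mk else B.depth) + 28]
32. n8.lim = 20  [B₀.depth + 15]
33. n18.key = -8  [terminal]
34. n19.mk = -3  [terminal]
35. n17.lim = false  [false]
36. n17.live = 24  [g.key + 32]
37. n17.hot = 8  [d.mk + 11]
38. n17.acc = -1  [d.mk + 2]
39. n16.lim = false  [S₁.lim == true]
40. n16.live = 1  [S₁.hot + S₁.acc - 6]
41. n16.hot = 24  [S₁.acc + 25]
42. n16.acc = -4  [S₁.hot + S₁.live - 36]
43. n0.lim = true  [S₁.lim == false]
44. n0.live = 28  [B.lim + C.idx + 8]
45. n0.hot = 0  [S₁.hot - 24]
46. n0.acc = 9  [S₁.hot - 15]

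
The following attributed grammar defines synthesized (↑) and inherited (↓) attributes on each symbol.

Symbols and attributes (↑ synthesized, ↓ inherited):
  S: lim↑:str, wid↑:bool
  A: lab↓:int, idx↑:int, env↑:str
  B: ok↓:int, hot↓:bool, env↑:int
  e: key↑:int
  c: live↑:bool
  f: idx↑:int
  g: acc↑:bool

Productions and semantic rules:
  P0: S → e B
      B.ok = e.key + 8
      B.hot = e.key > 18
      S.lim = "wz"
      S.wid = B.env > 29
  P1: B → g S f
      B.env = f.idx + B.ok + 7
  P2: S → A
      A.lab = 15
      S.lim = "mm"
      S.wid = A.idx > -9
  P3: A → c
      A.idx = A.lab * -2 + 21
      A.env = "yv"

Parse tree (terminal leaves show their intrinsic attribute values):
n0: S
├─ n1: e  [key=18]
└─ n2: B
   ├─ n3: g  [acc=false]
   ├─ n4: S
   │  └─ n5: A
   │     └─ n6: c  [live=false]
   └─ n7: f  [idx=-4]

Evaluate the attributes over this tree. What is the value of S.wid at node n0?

1. n1.key = 18  [terminal]
2. n2.ok = 26  [e.key + 8]
3. n2.hot = false  [e.key > 18]
4. n3.acc = false  [terminal]
5. n5.lab = 15  [15]
6. n6.live = false  [terminal]
7. n5.idx = -9  [A.lab * -2 + 21]
8. n5.env = "yv"  ["yv"]
9. n4.lim = "mm"  ["mm"]
10. n4.wid = false  [A.idx > -9]
11. n7.idx = -4  [terminal]
12. n2.env = 29  [f.idx + B.ok + 7]
13. n0.lim = "wz"  ["wz"]
14. n0.wid = false  [B.env > 29]

false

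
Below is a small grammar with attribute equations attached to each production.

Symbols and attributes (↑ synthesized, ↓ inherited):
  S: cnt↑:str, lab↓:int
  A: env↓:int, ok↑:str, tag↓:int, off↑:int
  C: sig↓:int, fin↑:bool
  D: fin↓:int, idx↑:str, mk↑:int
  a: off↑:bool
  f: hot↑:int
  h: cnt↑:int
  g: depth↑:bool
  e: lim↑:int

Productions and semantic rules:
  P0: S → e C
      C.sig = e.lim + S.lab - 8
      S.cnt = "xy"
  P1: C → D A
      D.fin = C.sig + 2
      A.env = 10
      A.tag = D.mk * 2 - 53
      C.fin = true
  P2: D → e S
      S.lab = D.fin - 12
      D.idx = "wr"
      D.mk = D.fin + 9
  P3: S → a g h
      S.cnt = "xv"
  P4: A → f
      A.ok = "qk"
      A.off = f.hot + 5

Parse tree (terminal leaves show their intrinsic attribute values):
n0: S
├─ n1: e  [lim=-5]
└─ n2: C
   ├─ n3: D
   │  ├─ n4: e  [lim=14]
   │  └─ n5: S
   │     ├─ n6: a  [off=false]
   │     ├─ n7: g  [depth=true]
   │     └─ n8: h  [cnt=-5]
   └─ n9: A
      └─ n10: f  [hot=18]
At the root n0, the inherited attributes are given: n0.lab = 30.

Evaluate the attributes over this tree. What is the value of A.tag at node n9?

3

1. n0.lab = 30  [given at root]
2. n1.lim = -5  [terminal]
3. n2.sig = 17  [e.lim + S.lab - 8]
4. n3.fin = 19  [C.sig + 2]
5. n4.lim = 14  [terminal]
6. n5.lab = 7  [D.fin - 12]
7. n6.off = false  [terminal]
8. n7.depth = true  [terminal]
9. n8.cnt = -5  [terminal]
10. n5.cnt = "xv"  ["xv"]
11. n3.idx = "wr"  ["wr"]
12. n3.mk = 28  [D.fin + 9]
13. n9.env = 10  [10]
14. n9.tag = 3  [D.mk * 2 - 53]
15. n10.hot = 18  [terminal]
16. n9.ok = "qk"  ["qk"]
17. n9.off = 23  [f.hot + 5]
18. n2.fin = true  [true]
19. n0.cnt = "xy"  ["xy"]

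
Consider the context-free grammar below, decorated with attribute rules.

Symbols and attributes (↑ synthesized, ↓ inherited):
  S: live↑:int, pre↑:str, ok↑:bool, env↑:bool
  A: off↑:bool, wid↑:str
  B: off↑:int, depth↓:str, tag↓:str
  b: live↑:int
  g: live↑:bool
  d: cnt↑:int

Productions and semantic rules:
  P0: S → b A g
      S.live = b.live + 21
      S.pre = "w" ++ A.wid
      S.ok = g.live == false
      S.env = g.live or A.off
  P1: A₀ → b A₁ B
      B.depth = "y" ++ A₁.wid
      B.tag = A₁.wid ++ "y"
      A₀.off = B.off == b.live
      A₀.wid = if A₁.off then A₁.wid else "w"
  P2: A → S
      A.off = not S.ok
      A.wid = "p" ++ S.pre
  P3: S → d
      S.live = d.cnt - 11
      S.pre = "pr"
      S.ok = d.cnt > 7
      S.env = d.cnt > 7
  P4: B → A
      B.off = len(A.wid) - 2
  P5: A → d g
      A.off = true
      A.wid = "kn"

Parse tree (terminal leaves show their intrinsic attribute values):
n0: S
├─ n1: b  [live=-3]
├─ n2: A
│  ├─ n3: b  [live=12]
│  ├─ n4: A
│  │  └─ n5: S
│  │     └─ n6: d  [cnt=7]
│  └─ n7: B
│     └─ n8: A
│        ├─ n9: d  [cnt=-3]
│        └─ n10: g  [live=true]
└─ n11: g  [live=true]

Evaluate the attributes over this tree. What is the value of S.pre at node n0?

"wppr"

1. n1.live = -3  [terminal]
2. n3.live = 12  [terminal]
3. n6.cnt = 7  [terminal]
4. n5.live = -4  [d.cnt - 11]
5. n5.pre = "pr"  ["pr"]
6. n5.ok = false  [d.cnt > 7]
7. n5.env = false  [d.cnt > 7]
8. n4.off = true  [not S.ok]
9. n4.wid = "ppr"  ["p" ++ S.pre]
10. n7.depth = "yppr"  ["y" ++ A₁.wid]
11. n7.tag = "ppry"  [A₁.wid ++ "y"]
12. n9.cnt = -3  [terminal]
13. n10.live = true  [terminal]
14. n8.off = true  [true]
15. n8.wid = "kn"  ["kn"]
16. n7.off = 0  [len(A.wid) - 2]
17. n2.off = false  [B.off == b.live]
18. n2.wid = "ppr"  [if A₁.off then A₁.wid else "w"]
19. n11.live = true  [terminal]
20. n0.live = 18  [b.live + 21]
21. n0.pre = "wppr"  ["w" ++ A.wid]
22. n0.ok = false  [g.live == false]
23. n0.env = true  [g.live or A.off]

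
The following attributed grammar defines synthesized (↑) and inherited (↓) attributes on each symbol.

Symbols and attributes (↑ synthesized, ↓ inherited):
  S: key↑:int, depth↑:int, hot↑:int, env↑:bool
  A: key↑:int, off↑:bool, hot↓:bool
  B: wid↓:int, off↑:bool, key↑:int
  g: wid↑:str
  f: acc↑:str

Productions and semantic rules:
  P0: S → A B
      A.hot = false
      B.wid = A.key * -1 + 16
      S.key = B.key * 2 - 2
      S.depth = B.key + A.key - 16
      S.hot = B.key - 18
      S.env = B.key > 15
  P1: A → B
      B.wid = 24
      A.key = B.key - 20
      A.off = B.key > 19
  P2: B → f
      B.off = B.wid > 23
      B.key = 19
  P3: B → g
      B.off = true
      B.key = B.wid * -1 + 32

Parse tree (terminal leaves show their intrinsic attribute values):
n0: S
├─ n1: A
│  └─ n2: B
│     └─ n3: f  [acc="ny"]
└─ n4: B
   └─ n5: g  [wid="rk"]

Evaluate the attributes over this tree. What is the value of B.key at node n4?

1. n1.hot = false  [false]
2. n2.wid = 24  [24]
3. n3.acc = "ny"  [terminal]
4. n2.off = true  [B.wid > 23]
5. n2.key = 19  [19]
6. n1.key = -1  [B.key - 20]
7. n1.off = false  [B.key > 19]
8. n4.wid = 17  [A.key * -1 + 16]
9. n5.wid = "rk"  [terminal]
10. n4.off = true  [true]
11. n4.key = 15  [B.wid * -1 + 32]
12. n0.key = 28  [B.key * 2 - 2]
13. n0.depth = -2  [B.key + A.key - 16]
14. n0.hot = -3  [B.key - 18]
15. n0.env = false  [B.key > 15]

15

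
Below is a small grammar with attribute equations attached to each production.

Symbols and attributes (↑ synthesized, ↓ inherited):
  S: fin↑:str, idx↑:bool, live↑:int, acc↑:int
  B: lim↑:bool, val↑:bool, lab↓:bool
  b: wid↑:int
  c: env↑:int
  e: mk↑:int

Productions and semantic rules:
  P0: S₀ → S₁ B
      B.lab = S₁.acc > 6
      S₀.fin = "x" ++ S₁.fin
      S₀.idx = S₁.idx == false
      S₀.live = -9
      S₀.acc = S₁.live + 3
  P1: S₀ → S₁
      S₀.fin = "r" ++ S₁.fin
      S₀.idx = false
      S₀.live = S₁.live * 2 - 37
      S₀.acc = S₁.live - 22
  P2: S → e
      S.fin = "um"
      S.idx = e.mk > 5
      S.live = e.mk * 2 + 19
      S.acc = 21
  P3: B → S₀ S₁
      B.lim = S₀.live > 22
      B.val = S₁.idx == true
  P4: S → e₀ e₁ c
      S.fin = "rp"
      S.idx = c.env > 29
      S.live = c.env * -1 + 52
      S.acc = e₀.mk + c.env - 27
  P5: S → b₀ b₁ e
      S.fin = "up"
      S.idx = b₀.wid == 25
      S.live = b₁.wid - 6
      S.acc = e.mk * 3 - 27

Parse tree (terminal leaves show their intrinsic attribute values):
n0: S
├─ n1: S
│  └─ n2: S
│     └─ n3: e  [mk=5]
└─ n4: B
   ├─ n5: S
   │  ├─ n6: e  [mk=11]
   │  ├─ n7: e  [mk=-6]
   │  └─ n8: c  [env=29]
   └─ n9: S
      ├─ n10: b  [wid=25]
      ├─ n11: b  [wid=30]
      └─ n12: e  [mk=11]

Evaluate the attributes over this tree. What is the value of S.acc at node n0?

1. n3.mk = 5  [terminal]
2. n2.fin = "um"  ["um"]
3. n2.idx = false  [e.mk > 5]
4. n2.live = 29  [e.mk * 2 + 19]
5. n2.acc = 21  [21]
6. n1.fin = "rum"  ["r" ++ S₁.fin]
7. n1.idx = false  [false]
8. n1.live = 21  [S₁.live * 2 - 37]
9. n1.acc = 7  [S₁.live - 22]
10. n4.lab = true  [S₁.acc > 6]
11. n6.mk = 11  [terminal]
12. n7.mk = -6  [terminal]
13. n8.env = 29  [terminal]
14. n5.fin = "rp"  ["rp"]
15. n5.idx = false  [c.env > 29]
16. n5.live = 23  [c.env * -1 + 52]
17. n5.acc = 13  [e₀.mk + c.env - 27]
18. n10.wid = 25  [terminal]
19. n11.wid = 30  [terminal]
20. n12.mk = 11  [terminal]
21. n9.fin = "up"  ["up"]
22. n9.idx = true  [b₀.wid == 25]
23. n9.live = 24  [b₁.wid - 6]
24. n9.acc = 6  [e.mk * 3 - 27]
25. n4.lim = true  [S₀.live > 22]
26. n4.val = true  [S₁.idx == true]
27. n0.fin = "xrum"  ["x" ++ S₁.fin]
28. n0.idx = true  [S₁.idx == false]
29. n0.live = -9  [-9]
30. n0.acc = 24  [S₁.live + 3]

24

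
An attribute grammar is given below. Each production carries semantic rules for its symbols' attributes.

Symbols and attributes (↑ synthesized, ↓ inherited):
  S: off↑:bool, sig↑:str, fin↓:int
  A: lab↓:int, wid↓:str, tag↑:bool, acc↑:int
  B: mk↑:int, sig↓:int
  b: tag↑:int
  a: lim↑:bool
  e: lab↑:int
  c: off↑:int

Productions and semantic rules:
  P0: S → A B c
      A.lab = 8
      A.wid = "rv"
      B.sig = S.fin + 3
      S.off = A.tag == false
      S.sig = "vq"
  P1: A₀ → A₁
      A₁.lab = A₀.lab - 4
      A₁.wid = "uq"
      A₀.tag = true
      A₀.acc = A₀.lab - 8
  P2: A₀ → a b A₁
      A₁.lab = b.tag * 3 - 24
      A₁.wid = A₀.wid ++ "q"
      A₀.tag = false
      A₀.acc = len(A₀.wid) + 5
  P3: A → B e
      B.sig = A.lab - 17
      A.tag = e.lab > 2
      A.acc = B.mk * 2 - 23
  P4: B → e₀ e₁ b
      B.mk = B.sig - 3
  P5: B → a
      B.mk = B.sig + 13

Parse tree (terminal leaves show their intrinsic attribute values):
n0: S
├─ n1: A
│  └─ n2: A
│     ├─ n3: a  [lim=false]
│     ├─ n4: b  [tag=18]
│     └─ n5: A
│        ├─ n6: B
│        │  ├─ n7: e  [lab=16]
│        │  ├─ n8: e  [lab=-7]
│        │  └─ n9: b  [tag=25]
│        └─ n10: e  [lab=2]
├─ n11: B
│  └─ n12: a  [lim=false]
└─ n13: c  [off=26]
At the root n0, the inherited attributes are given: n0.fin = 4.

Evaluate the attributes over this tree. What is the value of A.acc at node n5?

-3

1. n0.fin = 4  [given at root]
2. n1.lab = 8  [8]
3. n1.wid = "rv"  ["rv"]
4. n2.lab = 4  [A₀.lab - 4]
5. n2.wid = "uq"  ["uq"]
6. n3.lim = false  [terminal]
7. n4.tag = 18  [terminal]
8. n5.lab = 30  [b.tag * 3 - 24]
9. n5.wid = "uqq"  [A₀.wid ++ "q"]
10. n6.sig = 13  [A.lab - 17]
11. n7.lab = 16  [terminal]
12. n8.lab = -7  [terminal]
13. n9.tag = 25  [terminal]
14. n6.mk = 10  [B.sig - 3]
15. n10.lab = 2  [terminal]
16. n5.tag = false  [e.lab > 2]
17. n5.acc = -3  [B.mk * 2 - 23]
18. n2.tag = false  [false]
19. n2.acc = 7  [len(A₀.wid) + 5]
20. n1.tag = true  [true]
21. n1.acc = 0  [A₀.lab - 8]
22. n11.sig = 7  [S.fin + 3]
23. n12.lim = false  [terminal]
24. n11.mk = 20  [B.sig + 13]
25. n13.off = 26  [terminal]
26. n0.off = false  [A.tag == false]
27. n0.sig = "vq"  ["vq"]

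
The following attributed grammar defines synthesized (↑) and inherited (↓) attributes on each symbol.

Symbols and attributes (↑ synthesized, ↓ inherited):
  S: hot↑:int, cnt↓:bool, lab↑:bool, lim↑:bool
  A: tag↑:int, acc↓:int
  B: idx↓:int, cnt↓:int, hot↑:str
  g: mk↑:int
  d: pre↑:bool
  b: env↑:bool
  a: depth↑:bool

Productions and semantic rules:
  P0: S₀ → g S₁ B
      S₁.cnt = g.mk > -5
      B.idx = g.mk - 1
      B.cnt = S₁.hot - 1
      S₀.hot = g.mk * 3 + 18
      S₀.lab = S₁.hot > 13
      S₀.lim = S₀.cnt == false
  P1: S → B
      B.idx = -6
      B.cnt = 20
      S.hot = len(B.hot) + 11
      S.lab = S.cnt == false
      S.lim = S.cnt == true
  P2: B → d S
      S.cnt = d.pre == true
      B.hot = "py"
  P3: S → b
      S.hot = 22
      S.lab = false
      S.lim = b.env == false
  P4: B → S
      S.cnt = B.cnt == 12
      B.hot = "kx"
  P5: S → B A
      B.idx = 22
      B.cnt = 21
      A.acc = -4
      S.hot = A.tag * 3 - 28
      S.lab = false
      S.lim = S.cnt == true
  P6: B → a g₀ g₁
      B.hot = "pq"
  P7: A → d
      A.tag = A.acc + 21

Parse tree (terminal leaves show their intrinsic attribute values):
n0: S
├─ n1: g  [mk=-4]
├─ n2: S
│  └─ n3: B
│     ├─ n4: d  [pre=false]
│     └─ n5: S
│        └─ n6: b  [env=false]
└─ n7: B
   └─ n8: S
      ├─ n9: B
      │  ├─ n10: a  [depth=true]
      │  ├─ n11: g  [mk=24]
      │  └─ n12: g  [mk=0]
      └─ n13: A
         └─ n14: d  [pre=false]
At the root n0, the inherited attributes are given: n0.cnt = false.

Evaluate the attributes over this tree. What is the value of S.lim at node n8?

1. n0.cnt = false  [given at root]
2. n1.mk = -4  [terminal]
3. n2.cnt = true  [g.mk > -5]
4. n3.idx = -6  [-6]
5. n3.cnt = 20  [20]
6. n4.pre = false  [terminal]
7. n5.cnt = false  [d.pre == true]
8. n6.env = false  [terminal]
9. n5.hot = 22  [22]
10. n5.lab = false  [false]
11. n5.lim = true  [b.env == false]
12. n3.hot = "py"  ["py"]
13. n2.hot = 13  [len(B.hot) + 11]
14. n2.lab = false  [S.cnt == false]
15. n2.lim = true  [S.cnt == true]
16. n7.idx = -5  [g.mk - 1]
17. n7.cnt = 12  [S₁.hot - 1]
18. n8.cnt = true  [B.cnt == 12]
19. n9.idx = 22  [22]
20. n9.cnt = 21  [21]
21. n10.depth = true  [terminal]
22. n11.mk = 24  [terminal]
23. n12.mk = 0  [terminal]
24. n9.hot = "pq"  ["pq"]
25. n13.acc = -4  [-4]
26. n14.pre = false  [terminal]
27. n13.tag = 17  [A.acc + 21]
28. n8.hot = 23  [A.tag * 3 - 28]
29. n8.lab = false  [false]
30. n8.lim = true  [S.cnt == true]
31. n7.hot = "kx"  ["kx"]
32. n0.hot = 6  [g.mk * 3 + 18]
33. n0.lab = false  [S₁.hot > 13]
34. n0.lim = true  [S₀.cnt == false]

true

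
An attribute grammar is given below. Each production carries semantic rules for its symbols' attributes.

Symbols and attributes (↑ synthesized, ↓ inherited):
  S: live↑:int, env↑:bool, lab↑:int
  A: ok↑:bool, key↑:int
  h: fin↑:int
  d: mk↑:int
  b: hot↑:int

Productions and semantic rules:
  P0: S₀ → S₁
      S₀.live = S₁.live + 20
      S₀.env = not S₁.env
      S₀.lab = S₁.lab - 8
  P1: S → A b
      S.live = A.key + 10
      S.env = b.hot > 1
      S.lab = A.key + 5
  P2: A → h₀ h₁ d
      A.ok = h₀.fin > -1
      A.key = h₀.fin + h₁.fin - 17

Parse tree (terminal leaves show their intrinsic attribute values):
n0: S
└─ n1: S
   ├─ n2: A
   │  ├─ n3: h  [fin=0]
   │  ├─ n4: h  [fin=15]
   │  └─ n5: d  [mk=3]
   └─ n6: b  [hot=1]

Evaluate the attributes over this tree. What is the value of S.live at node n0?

1. n3.fin = 0  [terminal]
2. n4.fin = 15  [terminal]
3. n5.mk = 3  [terminal]
4. n2.ok = true  [h₀.fin > -1]
5. n2.key = -2  [h₀.fin + h₁.fin - 17]
6. n6.hot = 1  [terminal]
7. n1.live = 8  [A.key + 10]
8. n1.env = false  [b.hot > 1]
9. n1.lab = 3  [A.key + 5]
10. n0.live = 28  [S₁.live + 20]
11. n0.env = true  [not S₁.env]
12. n0.lab = -5  [S₁.lab - 8]

28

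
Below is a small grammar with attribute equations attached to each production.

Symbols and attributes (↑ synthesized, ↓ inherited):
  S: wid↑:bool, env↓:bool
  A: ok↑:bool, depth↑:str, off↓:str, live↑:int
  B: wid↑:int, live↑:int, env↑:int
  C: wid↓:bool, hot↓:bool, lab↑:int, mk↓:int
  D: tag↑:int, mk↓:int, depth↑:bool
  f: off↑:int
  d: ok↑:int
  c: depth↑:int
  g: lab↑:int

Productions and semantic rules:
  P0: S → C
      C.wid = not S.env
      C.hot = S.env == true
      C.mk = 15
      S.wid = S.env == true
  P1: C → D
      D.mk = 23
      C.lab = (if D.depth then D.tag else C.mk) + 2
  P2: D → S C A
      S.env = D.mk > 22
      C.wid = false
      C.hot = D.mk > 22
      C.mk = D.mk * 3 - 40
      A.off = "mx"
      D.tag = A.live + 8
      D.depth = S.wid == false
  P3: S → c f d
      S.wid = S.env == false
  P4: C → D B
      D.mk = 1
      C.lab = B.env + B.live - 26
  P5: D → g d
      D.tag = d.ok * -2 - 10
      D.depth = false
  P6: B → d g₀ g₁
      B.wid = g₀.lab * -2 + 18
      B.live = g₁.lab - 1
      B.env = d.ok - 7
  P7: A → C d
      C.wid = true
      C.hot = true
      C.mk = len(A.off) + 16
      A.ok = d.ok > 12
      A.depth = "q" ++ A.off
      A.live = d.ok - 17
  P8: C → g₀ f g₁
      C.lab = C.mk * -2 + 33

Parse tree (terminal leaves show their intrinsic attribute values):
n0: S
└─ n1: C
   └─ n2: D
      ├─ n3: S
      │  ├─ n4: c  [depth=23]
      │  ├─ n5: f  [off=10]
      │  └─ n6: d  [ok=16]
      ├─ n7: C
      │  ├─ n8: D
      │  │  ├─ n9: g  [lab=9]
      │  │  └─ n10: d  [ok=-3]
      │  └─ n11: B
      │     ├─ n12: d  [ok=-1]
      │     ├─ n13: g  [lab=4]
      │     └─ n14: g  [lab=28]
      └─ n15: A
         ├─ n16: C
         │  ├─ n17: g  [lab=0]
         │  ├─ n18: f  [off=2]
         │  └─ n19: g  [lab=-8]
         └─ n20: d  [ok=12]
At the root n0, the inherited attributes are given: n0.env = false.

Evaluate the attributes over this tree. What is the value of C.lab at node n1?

1. n0.env = false  [given at root]
2. n1.wid = true  [not S.env]
3. n1.hot = false  [S.env == true]
4. n1.mk = 15  [15]
5. n2.mk = 23  [23]
6. n3.env = true  [D.mk > 22]
7. n4.depth = 23  [terminal]
8. n5.off = 10  [terminal]
9. n6.ok = 16  [terminal]
10. n3.wid = false  [S.env == false]
11. n7.wid = false  [false]
12. n7.hot = true  [D.mk > 22]
13. n7.mk = 29  [D.mk * 3 - 40]
14. n8.mk = 1  [1]
15. n9.lab = 9  [terminal]
16. n10.ok = -3  [terminal]
17. n8.tag = -4  [d.ok * -2 - 10]
18. n8.depth = false  [false]
19. n12.ok = -1  [terminal]
20. n13.lab = 4  [terminal]
21. n14.lab = 28  [terminal]
22. n11.wid = 10  [g₀.lab * -2 + 18]
23. n11.live = 27  [g₁.lab - 1]
24. n11.env = -8  [d.ok - 7]
25. n7.lab = -7  [B.env + B.live - 26]
26. n15.off = "mx"  ["mx"]
27. n16.wid = true  [true]
28. n16.hot = true  [true]
29. n16.mk = 18  [len(A.off) + 16]
30. n17.lab = 0  [terminal]
31. n18.off = 2  [terminal]
32. n19.lab = -8  [terminal]
33. n16.lab = -3  [C.mk * -2 + 33]
34. n20.ok = 12  [terminal]
35. n15.ok = false  [d.ok > 12]
36. n15.depth = "qmx"  ["q" ++ A.off]
37. n15.live = -5  [d.ok - 17]
38. n2.tag = 3  [A.live + 8]
39. n2.depth = true  [S.wid == false]
40. n1.lab = 5  [(if D.depth then D.tag else C.mk) + 2]
41. n0.wid = false  [S.env == true]

5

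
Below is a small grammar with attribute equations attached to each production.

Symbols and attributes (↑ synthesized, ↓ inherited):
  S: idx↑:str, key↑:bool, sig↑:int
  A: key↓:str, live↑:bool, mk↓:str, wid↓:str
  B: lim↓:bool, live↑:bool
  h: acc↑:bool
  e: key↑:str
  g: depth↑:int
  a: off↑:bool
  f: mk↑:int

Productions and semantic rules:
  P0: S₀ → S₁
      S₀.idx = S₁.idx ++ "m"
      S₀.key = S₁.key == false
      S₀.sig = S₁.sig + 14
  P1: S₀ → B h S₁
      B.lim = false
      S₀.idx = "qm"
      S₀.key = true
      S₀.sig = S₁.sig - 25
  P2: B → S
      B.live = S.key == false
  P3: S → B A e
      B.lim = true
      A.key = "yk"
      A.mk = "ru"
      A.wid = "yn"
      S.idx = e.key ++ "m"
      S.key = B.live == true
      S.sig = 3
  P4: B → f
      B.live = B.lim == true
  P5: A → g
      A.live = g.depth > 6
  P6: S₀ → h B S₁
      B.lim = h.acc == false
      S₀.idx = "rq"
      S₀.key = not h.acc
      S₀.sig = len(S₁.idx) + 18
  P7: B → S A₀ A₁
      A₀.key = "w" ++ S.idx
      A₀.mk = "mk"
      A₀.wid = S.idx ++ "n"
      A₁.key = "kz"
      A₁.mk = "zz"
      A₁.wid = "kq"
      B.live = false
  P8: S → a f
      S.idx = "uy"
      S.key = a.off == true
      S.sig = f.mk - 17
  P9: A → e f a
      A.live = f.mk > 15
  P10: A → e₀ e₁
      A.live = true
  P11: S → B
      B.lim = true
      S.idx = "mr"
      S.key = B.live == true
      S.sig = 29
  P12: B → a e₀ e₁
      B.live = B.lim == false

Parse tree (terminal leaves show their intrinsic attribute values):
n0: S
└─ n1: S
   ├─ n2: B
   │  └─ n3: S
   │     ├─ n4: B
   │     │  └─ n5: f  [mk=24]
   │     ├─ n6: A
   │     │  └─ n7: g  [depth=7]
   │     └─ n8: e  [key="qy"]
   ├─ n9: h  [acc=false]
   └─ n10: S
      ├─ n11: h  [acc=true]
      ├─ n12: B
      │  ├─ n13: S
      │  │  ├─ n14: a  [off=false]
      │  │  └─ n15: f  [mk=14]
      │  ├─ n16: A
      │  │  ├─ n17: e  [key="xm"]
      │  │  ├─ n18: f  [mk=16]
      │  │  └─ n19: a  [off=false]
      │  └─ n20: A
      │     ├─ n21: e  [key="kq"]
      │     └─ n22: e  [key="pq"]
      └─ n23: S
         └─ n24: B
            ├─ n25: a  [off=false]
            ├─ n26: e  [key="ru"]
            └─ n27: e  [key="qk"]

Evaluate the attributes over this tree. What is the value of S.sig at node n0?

1. n2.lim = false  [false]
2. n4.lim = true  [true]
3. n5.mk = 24  [terminal]
4. n4.live = true  [B.lim == true]
5. n6.key = "yk"  ["yk"]
6. n6.mk = "ru"  ["ru"]
7. n6.wid = "yn"  ["yn"]
8. n7.depth = 7  [terminal]
9. n6.live = true  [g.depth > 6]
10. n8.key = "qy"  [terminal]
11. n3.idx = "qym"  [e.key ++ "m"]
12. n3.key = true  [B.live == true]
13. n3.sig = 3  [3]
14. n2.live = false  [S.key == false]
15. n9.acc = false  [terminal]
16. n11.acc = true  [terminal]
17. n12.lim = false  [h.acc == false]
18. n14.off = false  [terminal]
19. n15.mk = 14  [terminal]
20. n13.idx = "uy"  ["uy"]
21. n13.key = false  [a.off == true]
22. n13.sig = -3  [f.mk - 17]
23. n16.key = "wuy"  ["w" ++ S.idx]
24. n16.mk = "mk"  ["mk"]
25. n16.wid = "uyn"  [S.idx ++ "n"]
26. n17.key = "xm"  [terminal]
27. n18.mk = 16  [terminal]
28. n19.off = false  [terminal]
29. n16.live = true  [f.mk > 15]
30. n20.key = "kz"  ["kz"]
31. n20.mk = "zz"  ["zz"]
32. n20.wid = "kq"  ["kq"]
33. n21.key = "kq"  [terminal]
34. n22.key = "pq"  [terminal]
35. n20.live = true  [true]
36. n12.live = false  [false]
37. n24.lim = true  [true]
38. n25.off = false  [terminal]
39. n26.key = "ru"  [terminal]
40. n27.key = "qk"  [terminal]
41. n24.live = false  [B.lim == false]
42. n23.idx = "mr"  ["mr"]
43. n23.key = false  [B.live == true]
44. n23.sig = 29  [29]
45. n10.idx = "rq"  ["rq"]
46. n10.key = false  [not h.acc]
47. n10.sig = 20  [len(S₁.idx) + 18]
48. n1.idx = "qm"  ["qm"]
49. n1.key = true  [true]
50. n1.sig = -5  [S₁.sig - 25]
51. n0.idx = "qmm"  [S₁.idx ++ "m"]
52. n0.key = false  [S₁.key == false]
53. n0.sig = 9  [S₁.sig + 14]

9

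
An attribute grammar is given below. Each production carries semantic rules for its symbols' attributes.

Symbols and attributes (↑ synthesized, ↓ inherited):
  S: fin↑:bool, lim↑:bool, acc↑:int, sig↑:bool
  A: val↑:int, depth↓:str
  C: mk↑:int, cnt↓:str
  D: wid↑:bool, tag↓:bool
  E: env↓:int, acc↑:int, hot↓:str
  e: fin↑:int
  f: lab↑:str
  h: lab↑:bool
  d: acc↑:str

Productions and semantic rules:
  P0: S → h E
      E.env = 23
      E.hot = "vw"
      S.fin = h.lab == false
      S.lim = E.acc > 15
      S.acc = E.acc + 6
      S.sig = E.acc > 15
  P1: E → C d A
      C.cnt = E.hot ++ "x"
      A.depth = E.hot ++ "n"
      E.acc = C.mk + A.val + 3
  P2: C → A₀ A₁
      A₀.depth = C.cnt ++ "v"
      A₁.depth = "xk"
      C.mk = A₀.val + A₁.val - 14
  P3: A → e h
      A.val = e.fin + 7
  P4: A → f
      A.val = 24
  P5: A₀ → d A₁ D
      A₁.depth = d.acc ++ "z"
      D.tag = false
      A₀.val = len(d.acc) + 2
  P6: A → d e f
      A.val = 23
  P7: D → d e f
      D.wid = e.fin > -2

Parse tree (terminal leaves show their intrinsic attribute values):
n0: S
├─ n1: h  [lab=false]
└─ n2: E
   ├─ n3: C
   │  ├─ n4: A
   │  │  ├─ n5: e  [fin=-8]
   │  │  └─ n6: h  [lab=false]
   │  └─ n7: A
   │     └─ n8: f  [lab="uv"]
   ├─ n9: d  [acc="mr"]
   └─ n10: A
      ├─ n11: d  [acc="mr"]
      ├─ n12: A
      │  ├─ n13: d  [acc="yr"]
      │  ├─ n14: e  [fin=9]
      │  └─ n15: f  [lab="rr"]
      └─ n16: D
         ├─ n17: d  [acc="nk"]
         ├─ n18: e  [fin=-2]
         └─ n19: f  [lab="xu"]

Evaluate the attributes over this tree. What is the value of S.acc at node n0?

1. n1.lab = false  [terminal]
2. n2.env = 23  [23]
3. n2.hot = "vw"  ["vw"]
4. n3.cnt = "vwx"  [E.hot ++ "x"]
5. n4.depth = "vwxv"  [C.cnt ++ "v"]
6. n5.fin = -8  [terminal]
7. n6.lab = false  [terminal]
8. n4.val = -1  [e.fin + 7]
9. n7.depth = "xk"  ["xk"]
10. n8.lab = "uv"  [terminal]
11. n7.val = 24  [24]
12. n3.mk = 9  [A₀.val + A₁.val - 14]
13. n9.acc = "mr"  [terminal]
14. n10.depth = "vwn"  [E.hot ++ "n"]
15. n11.acc = "mr"  [terminal]
16. n12.depth = "mrz"  [d.acc ++ "z"]
17. n13.acc = "yr"  [terminal]
18. n14.fin = 9  [terminal]
19. n15.lab = "rr"  [terminal]
20. n12.val = 23  [23]
21. n16.tag = false  [false]
22. n17.acc = "nk"  [terminal]
23. n18.fin = -2  [terminal]
24. n19.lab = "xu"  [terminal]
25. n16.wid = false  [e.fin > -2]
26. n10.val = 4  [len(d.acc) + 2]
27. n2.acc = 16  [C.mk + A.val + 3]
28. n0.fin = true  [h.lab == false]
29. n0.lim = true  [E.acc > 15]
30. n0.acc = 22  [E.acc + 6]
31. n0.sig = true  [E.acc > 15]

22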